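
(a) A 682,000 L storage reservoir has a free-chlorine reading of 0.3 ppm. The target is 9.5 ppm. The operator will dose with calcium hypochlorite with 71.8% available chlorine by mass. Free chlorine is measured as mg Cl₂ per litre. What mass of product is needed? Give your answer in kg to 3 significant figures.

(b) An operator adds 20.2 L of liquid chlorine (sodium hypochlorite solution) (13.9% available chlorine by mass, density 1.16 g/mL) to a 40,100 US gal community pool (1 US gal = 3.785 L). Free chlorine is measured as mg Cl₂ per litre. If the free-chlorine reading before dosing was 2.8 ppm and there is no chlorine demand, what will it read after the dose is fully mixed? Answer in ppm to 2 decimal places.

(a) 8.74 kg; (b) 24.26 ppm

(a) Chlorine deficit: 9.5 − 0.3 = 9.2 ppm = 9.2 mg/L as Cl₂.
(a) Cl₂ equivalent needed: 9.2 mg/L × 682,000 L = 6,274,000 mg = 6274 g.
(a) Product at 71.8% available chlorine: 6274 / 0.718 = 8739 g.

(b) Volume: 40,100 US gal × 3.785 L/gal = 151,778 L.
(b) Mass of solution: 20.2 L × 1000 mL/L × 1.16 g/mL = 23,430 g.
(b) Available chlorine delivered: 23,430 g × 0.139 = 3257 g as Cl₂.
(b) Concentration rise: 3257 g / 151,778 L = 21.46 mg/L = 21.46 ppm.
(b) Final FC: 2.8 + 21.46 = 24.26 ppm.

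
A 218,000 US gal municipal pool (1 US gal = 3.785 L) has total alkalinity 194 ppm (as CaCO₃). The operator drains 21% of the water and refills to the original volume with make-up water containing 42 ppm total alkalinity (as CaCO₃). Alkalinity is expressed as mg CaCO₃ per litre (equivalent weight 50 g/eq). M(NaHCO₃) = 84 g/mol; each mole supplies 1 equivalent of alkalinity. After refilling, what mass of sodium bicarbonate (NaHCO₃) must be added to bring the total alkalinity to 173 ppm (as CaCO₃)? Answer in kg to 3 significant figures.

Volume: 218,000 US gal × 3.785 L/gal = 825,130 L.
After draining 21% and refilling: 194 × 0.79 + 42 × 0.21 = 162.08 ppm.
Deficit to target: 173 − 162.08 = 10.92 mg/L.
As CaCO₃: 10.92 mg/L × 825,130 L = 9010 g; ÷ 50 g/eq ÷ 1 = 180.2 mol NaHCO₃.
Mass: 180.2 × 84 = 15,140 g.

15.1 kg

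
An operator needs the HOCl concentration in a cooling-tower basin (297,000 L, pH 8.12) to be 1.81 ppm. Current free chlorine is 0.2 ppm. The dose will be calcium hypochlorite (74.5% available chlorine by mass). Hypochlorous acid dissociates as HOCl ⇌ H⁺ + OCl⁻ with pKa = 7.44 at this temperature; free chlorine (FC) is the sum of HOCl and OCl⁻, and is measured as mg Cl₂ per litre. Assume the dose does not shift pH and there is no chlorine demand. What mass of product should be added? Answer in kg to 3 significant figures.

4.10 kg

[OCl⁻]/[HOCl] = 10^(pH − pKa) = 10^(8.12 − 7.44) = 4.786; fraction as HOCl = 1/(1 + 4.786) = 0.1728.
Free chlorine required for 1.81 ppm HOCl: 1.81 / 0.1728 = 10.47 ppm.
FC to add: 10.47 − 0.2 = 10.27 mg/L as Cl₂.
Cl₂ equivalent: 10.27 mg/L × 297,000 L = 3051 g.
Product at 74.5% available Cl: 3051 / 0.745 = 4095 g.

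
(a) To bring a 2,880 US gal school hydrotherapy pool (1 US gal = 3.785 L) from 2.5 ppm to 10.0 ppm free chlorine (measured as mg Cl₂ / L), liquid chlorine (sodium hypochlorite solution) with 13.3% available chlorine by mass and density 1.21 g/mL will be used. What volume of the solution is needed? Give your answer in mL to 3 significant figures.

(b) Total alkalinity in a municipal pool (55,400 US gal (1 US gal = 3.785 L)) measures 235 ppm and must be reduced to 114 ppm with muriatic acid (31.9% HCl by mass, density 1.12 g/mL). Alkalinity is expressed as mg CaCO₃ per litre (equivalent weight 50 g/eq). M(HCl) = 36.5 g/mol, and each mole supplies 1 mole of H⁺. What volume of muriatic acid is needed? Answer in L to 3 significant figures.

(a) 508 mL; (b) 51.8 L

(a) Volume: 2,880 US gal × 3.785 L/gal = 10,901 L.
(a) Chlorine deficit: 10.0 − 2.5 = 7.5 ppm = 7.5 mg/L as Cl₂.
(a) Cl₂ equivalent needed: 7.5 mg/L × 10,901 L = 81,760 mg = 81.76 g.
(a) Product at 13.3% available chlorine: 81.76 / 0.133 = 614.7 g.
(a) Volume at density 1.21 g/mL: 614.7 g ÷ 1.21 g/mL = 508 mL.

(b) Volume: 55,400 US gal × 3.785 L/gal = 209,689 L.
(b) Alkalinity to neutralize: (235 − 114) = 121 mg/L as CaCO₃ × 209,689 L = 25,370 g as CaCO₃.
(b) Equivalents of H⁺ required: 25,370 ÷ 50 g/eq = 507.4 eq = 507.4 mol HCl.
(b) Mass of HCl: 507.4 × 36.5 = 18,520 g.
(b) Mass of 31.9% solution: 18,520 / 0.319 = 58,060 g.
(b) Volume: 58,060 g ÷ 1.12 g/mL = 51,840 mL.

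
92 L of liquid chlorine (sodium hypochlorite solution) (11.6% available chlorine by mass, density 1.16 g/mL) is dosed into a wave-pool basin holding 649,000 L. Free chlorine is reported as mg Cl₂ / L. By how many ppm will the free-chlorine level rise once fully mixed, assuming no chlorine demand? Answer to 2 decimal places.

19.07 ppm

Mass of solution: 92 L × 1000 mL/L × 1.16 g/mL = 106,700 g.
Available chlorine delivered: 106,700 g × 0.116 = 12,380 g as Cl₂.
Concentration rise: 12,380 g / 649,000 L = 19.07 mg/L = 19.07 ppm.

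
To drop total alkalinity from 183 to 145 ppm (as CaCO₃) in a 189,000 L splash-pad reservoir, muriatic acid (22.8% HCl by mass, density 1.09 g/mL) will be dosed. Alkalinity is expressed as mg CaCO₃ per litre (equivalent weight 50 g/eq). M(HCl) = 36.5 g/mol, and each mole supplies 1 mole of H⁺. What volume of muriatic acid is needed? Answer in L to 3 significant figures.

21.1 L

Alkalinity to neutralize: (183 − 145) = 38 mg/L as CaCO₃ × 189,000 L = 7182 g as CaCO₃.
Equivalents of H⁺ required: 7182 ÷ 50 g/eq = 143.6 eq = 143.6 mol HCl.
Mass of HCl: 143.6 × 36.5 = 5243 g.
Mass of 22.8% solution: 5243 / 0.228 = 22,990 g.
Volume: 22,990 g ÷ 1.09 g/mL = 21,100 mL.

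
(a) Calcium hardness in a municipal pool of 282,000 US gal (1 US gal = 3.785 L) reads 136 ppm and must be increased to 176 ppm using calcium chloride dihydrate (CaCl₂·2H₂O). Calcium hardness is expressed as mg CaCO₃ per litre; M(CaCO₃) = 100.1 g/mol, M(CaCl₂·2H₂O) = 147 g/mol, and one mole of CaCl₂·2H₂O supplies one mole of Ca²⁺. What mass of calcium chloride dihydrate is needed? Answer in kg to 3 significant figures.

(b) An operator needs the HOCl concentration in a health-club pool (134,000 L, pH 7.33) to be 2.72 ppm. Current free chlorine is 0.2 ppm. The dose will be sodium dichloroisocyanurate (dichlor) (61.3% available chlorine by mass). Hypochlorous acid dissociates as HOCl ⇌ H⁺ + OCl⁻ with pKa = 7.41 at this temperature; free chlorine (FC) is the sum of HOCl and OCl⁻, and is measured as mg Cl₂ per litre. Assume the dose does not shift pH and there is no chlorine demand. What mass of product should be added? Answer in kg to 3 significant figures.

(a) 62.7 kg; (b) 1.05 kg

(a) Volume: 282,000 US gal × 3.785 L/gal = 1,067,370 L.
(a) Hardness to add: (176 − 136) = 40 mg/L as CaCO₃ × 1,067,370 L = 42,690 g as CaCO₃.
(a) Moles of Ca²⁺ (1 mol Ca²⁺ ≡ 1 mol CaCO₃): 42,690 / 100.1 g/mol = 426.5 mol.
(a) Mass of CaCl₂·2H₂O: 426.5 × 147 = 62,700 g.

(b) [OCl⁻]/[HOCl] = 10^(pH − pKa) = 10^(7.33 − 7.41) = 0.8318; fraction as HOCl = 1/(1 + 0.8318) = 0.5459.
(b) Free chlorine required for 2.72 ppm HOCl: 2.72 / 0.5459 = 4.982 ppm.
(b) FC to add: 4.982 − 0.2 = 4.782 mg/L as Cl₂.
(b) Cl₂ equivalent: 4.782 mg/L × 134,000 L = 640.8 g.
(b) Product at 61.3% available Cl: 640.8 / 0.613 = 1045 g.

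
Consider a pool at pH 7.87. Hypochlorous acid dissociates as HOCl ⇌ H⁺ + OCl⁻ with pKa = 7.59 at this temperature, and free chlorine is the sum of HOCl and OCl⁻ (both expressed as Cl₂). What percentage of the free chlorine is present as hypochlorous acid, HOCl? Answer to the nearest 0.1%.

34.4%

[OCl⁻]/[HOCl] = 10^(pH − pKa) = 10^(7.87 − 7.59) = 10^0.28 = 1.905.
Fraction as HOCl = 1 / (1 + 1.905) = 0.3442.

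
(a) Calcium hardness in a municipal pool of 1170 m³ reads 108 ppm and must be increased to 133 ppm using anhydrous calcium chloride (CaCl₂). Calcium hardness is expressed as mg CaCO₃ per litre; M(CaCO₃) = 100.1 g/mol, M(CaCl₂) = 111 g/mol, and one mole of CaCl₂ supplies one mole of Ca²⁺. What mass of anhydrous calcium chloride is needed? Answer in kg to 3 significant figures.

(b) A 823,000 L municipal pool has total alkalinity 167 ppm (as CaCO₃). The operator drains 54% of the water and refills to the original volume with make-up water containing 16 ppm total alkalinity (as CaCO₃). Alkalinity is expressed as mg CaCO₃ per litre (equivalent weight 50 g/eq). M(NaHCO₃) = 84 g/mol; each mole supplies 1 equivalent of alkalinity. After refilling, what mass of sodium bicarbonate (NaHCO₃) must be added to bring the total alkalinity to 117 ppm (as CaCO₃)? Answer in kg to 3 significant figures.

(a) Volume: 1170 m³ = 1,170,000 L.
(a) Hardness to add: (133 − 108) = 25 mg/L as CaCO₃ × 1,170,000 L = 29,250 g as CaCO₃.
(a) Moles of Ca²⁺ (1 mol Ca²⁺ ≡ 1 mol CaCO₃): 29,250 / 100.1 g/mol = 292.2 mol.
(a) Mass of CaCl₂: 292.2 × 111 = 32,440 g.

(b) After draining 54% and refilling: 167 × 0.46 + 16 × 0.54 = 85.46 ppm.
(b) Deficit to target: 117 − 85.46 = 31.54 mg/L.
(b) As CaCO₃: 31.54 mg/L × 823,000 L = 25,960 g; ÷ 50 g/eq ÷ 1 = 519.1 mol NaHCO₃.
(b) Mass: 519.1 × 84 = 43,610 g.

(a) 32.4 kg; (b) 43.6 kg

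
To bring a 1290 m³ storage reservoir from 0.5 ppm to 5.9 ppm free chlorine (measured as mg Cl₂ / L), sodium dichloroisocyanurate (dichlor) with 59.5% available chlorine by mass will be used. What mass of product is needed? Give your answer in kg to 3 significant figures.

Volume: 1290 m³ = 1,290,000 L.
Chlorine deficit: 5.9 − 0.5 = 5.4 ppm = 5.4 mg/L as Cl₂.
Cl₂ equivalent needed: 5.4 mg/L × 1,290,000 L = 6,966,000 mg = 6966 g.
Product at 59.5% available chlorine: 6966 / 0.595 = 11,710 g.

11.7 kg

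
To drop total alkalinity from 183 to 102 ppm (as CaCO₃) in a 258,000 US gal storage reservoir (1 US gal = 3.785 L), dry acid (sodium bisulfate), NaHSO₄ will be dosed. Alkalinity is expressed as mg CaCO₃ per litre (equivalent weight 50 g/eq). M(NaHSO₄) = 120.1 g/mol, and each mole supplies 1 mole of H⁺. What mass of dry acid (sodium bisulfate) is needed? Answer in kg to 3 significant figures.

190 kg

Volume: 258,000 US gal × 3.785 L/gal = 976,530 L.
Alkalinity to neutralize: (183 − 102) = 81 mg/L as CaCO₃ × 976,530 L = 79,100 g as CaCO₃.
Equivalents of H⁺ required: 79,100 ÷ 50 g/eq = 1582 eq = 1582 mol NaHSO₄.
Mass of NaHSO₄: 1582 × 120.1 = 190,000 g.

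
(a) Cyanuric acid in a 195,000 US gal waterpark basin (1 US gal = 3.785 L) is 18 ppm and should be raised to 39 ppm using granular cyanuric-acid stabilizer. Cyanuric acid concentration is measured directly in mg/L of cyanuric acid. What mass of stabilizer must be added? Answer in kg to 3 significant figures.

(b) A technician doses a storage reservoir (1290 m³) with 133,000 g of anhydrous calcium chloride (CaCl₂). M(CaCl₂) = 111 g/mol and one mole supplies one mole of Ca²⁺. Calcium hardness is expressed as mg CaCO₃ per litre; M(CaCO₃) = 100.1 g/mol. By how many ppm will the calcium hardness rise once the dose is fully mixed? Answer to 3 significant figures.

(a) 15.5 kg; (b) 93.0 ppm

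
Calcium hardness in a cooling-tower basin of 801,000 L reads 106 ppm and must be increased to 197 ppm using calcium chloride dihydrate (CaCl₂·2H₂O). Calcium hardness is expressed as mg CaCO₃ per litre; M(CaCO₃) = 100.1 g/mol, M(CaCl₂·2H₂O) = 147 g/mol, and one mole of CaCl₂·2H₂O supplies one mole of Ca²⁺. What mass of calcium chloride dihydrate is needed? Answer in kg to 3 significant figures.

107 kg

Hardness to add: (197 − 106) = 91 mg/L as CaCO₃ × 801,000 L = 72,890 g as CaCO₃.
Moles of Ca²⁺ (1 mol Ca²⁺ ≡ 1 mol CaCO₃): 72,890 / 100.1 g/mol = 728.2 mol.
Mass of CaCl₂·2H₂O: 728.2 × 147 = 107,000 g.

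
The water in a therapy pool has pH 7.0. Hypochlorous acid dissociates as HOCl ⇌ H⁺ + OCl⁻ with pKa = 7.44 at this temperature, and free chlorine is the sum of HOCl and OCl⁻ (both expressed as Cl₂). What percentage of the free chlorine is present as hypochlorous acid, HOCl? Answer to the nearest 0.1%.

73.4%

[OCl⁻]/[HOCl] = 10^(pH − pKa) = 10^(7.0 − 7.44) = 10^-0.44 = 0.3631.
Fraction as HOCl = 1 / (1 + 0.3631) = 0.7336.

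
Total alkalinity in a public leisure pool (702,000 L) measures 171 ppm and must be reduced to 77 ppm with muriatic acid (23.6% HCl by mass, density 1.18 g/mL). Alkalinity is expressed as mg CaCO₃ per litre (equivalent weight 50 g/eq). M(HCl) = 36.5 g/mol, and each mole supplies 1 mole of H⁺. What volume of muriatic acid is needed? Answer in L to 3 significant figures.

173 L

Alkalinity to neutralize: (171 − 77) = 94 mg/L as CaCO₃ × 702,000 L = 65,990 g as CaCO₃.
Equivalents of H⁺ required: 65,990 ÷ 50 g/eq = 1320 eq = 1320 mol HCl.
Mass of HCl: 1320 × 36.5 = 48,170 g.
Mass of 23.6% solution: 48,170 / 0.236 = 204,100 g.
Volume: 204,100 g ÷ 1.18 g/mL = 173,000 mL.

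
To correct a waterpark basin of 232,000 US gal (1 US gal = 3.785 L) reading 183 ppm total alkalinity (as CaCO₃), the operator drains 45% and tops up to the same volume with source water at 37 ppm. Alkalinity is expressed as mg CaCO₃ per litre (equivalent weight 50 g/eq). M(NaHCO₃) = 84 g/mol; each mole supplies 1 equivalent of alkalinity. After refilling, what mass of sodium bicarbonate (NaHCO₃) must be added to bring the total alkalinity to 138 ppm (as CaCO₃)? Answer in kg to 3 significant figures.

Volume: 232,000 US gal × 3.785 L/gal = 878,120 L.
After draining 45% and refilling: 183 × 0.55 + 37 × 0.45 = 117.3 ppm.
Deficit to target: 138 − 117.3 = 20.7 mg/L.
As CaCO₃: 20.7 mg/L × 878,120 L = 18,180 g; ÷ 50 g/eq ÷ 1 = 363.5 mol NaHCO₃.
Mass: 363.5 × 84 = 30,540 g.

30.5 kg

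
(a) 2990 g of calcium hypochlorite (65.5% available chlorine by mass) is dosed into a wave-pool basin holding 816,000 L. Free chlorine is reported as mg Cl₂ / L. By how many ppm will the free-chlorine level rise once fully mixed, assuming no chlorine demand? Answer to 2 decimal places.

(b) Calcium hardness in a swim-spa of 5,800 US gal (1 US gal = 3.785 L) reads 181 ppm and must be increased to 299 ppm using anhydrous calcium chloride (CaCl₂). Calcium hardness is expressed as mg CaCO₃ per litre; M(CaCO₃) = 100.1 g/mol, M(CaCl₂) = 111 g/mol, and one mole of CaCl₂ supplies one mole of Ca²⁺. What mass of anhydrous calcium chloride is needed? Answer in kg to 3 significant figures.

(a) Available chlorine delivered: 2990 g × 0.655 = 1958 g as Cl₂.
(a) Concentration rise: 1958 g / 816,000 L = 2.4 mg/L = 2.40 ppm.

(b) Volume: 5,800 US gal × 3.785 L/gal = 21,953 L.
(b) Hardness to add: (299 − 181) = 118 mg/L as CaCO₃ × 21,953 L = 2590 g as CaCO₃.
(b) Moles of Ca²⁺ (1 mol Ca²⁺ ≡ 1 mol CaCO₃): 2590 / 100.1 g/mol = 25.88 mol.
(b) Mass of CaCl₂: 25.88 × 111 = 2873 g.

(a) 2.40 ppm; (b) 2.87 kg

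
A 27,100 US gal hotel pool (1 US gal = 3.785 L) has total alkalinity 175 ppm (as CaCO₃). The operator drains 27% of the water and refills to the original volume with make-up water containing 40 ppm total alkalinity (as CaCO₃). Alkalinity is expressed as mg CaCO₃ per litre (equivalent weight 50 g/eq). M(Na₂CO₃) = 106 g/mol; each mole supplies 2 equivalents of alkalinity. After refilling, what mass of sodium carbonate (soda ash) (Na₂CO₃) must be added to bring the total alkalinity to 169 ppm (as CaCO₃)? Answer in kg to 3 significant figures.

3.31 kg

Volume: 27,100 US gal × 3.785 L/gal = 102,574 L.
After draining 27% and refilling: 175 × 0.73 + 40 × 0.27 = 138.55 ppm.
Deficit to target: 169 − 138.55 = 30.45 mg/L.
As CaCO₃: 30.45 mg/L × 102,574 L = 3123 g; ÷ 50 g/eq ÷ 2 = 31.23 mol Na₂CO₃.
Mass: 31.23 × 106 = 3311 g.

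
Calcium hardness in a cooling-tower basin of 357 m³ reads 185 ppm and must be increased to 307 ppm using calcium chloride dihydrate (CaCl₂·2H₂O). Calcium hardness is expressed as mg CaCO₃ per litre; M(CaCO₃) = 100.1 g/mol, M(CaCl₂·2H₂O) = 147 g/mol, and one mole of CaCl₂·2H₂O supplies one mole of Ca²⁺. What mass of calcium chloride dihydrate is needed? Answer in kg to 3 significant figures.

64.0 kg

Volume: 357 m³ = 357,000 L.
Hardness to add: (307 − 185) = 122 mg/L as CaCO₃ × 357,000 L = 43,550 g as CaCO₃.
Moles of Ca²⁺ (1 mol Ca²⁺ ≡ 1 mol CaCO₃): 43,550 / 100.1 g/mol = 435.1 mol.
Mass of CaCl₂·2H₂O: 435.1 × 147 = 63,960 g.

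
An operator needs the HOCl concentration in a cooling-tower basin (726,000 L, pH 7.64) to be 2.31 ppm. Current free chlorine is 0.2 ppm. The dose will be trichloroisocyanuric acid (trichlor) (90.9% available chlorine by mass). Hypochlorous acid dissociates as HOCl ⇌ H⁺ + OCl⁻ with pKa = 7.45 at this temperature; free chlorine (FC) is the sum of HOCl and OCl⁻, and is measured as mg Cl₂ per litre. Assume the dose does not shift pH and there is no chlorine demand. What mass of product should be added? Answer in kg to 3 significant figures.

[OCl⁻]/[HOCl] = 10^(pH − pKa) = 10^(7.64 − 7.45) = 1.549; fraction as HOCl = 1/(1 + 1.549) = 0.3923.
Free chlorine required for 2.31 ppm HOCl: 2.31 / 0.3923 = 5.888 ppm.
FC to add: 5.888 − 0.2 = 5.688 mg/L as Cl₂.
Cl₂ equivalent: 5.688 mg/L × 726,000 L = 4129 g.
Product at 90.9% available Cl: 4129 / 0.909 = 4543 g.

4.54 kg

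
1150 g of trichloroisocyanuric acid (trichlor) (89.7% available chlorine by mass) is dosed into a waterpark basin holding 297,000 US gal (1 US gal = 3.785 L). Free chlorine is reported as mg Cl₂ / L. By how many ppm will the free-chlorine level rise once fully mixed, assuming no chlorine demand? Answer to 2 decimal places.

0.92 ppm

Volume: 297,000 US gal × 3.785 L/gal = 1,124,145 L.
Available chlorine delivered: 1150 g × 0.897 = 1032 g as Cl₂.
Concentration rise: 1032 g / 1,124,145 L = 0.9176 mg/L = 0.92 ppm.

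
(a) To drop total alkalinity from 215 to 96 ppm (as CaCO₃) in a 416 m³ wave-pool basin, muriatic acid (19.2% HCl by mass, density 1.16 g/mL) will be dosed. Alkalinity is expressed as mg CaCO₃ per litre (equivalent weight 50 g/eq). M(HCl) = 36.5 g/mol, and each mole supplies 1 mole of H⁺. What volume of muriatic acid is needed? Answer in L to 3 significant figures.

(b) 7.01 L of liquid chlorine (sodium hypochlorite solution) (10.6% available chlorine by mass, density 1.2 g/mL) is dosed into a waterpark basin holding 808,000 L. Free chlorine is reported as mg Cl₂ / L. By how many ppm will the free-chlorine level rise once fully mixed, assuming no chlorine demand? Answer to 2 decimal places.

(a) 162 L; (b) 1.10 ppm

(a) Volume: 416 m³ = 416,000 L.
(a) Alkalinity to neutralize: (215 − 96) = 119 mg/L as CaCO₃ × 416,000 L = 49,500 g as CaCO₃.
(a) Equivalents of H⁺ required: 49,500 ÷ 50 g/eq = 990.1 eq = 990.1 mol HCl.
(a) Mass of HCl: 990.1 × 36.5 = 36,140 g.
(a) Mass of 19.2% solution: 36,140 / 0.192 = 188,200 g.
(a) Volume: 188,200 g ÷ 1.16 g/mL = 162,300 mL.

(b) Mass of solution: 7.01 L × 1000 mL/L × 1.2 g/mL = 8412 g.
(b) Available chlorine delivered: 8412 g × 0.106 = 891.7 g as Cl₂.
(b) Concentration rise: 891.7 g / 808,000 L = 1.104 mg/L = 1.10 ppm.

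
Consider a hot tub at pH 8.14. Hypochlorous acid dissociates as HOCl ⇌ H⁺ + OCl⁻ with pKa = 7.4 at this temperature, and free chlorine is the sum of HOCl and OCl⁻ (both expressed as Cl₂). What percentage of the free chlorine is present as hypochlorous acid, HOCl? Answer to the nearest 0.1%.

15.4%

[OCl⁻]/[HOCl] = 10^(pH − pKa) = 10^(8.14 − 7.4) = 10^0.74 = 5.495.
Fraction as HOCl = 1 / (1 + 5.495) = 0.154.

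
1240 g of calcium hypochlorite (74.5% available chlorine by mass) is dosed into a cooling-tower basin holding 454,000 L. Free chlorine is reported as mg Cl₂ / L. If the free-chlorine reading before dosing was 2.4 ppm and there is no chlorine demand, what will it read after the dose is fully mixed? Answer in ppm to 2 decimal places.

4.43 ppm

Available chlorine delivered: 1240 g × 0.745 = 923.8 g as Cl₂.
Concentration rise: 923.8 g / 454,000 L = 2.035 mg/L = 2.03 ppm.
Final FC: 2.4 + 2.03 = 4.43 ppm.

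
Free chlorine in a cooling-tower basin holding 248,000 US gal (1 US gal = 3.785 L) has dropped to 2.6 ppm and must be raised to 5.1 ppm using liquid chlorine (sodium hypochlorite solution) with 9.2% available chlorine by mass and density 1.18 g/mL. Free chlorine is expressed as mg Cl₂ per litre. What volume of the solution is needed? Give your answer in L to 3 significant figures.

Volume: 248,000 US gal × 3.785 L/gal = 938,680 L.
Chlorine deficit: 5.1 − 2.6 = 2.5 ppm = 2.5 mg/L as Cl₂.
Cl₂ equivalent needed: 2.5 mg/L × 938,680 L = 2,347,000 mg = 2347 g.
Product at 9.2% available chlorine: 2347 / 0.092 = 25,510 g.
Volume at density 1.18 g/mL: 25,510 g ÷ 1.18 g/mL = 21,620 mL.

21.6 L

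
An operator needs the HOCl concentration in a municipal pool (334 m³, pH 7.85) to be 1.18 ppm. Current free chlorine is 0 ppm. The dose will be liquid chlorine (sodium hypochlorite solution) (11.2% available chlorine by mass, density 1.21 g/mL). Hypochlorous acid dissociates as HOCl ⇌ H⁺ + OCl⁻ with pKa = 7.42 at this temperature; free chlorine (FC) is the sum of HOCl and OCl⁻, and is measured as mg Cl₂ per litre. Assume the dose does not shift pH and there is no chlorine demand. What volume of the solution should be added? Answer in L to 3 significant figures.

10.7 L

Volume: 334 m³ = 334,000 L.
[OCl⁻]/[HOCl] = 10^(pH − pKa) = 10^(7.85 − 7.42) = 2.692; fraction as HOCl = 1/(1 + 2.692) = 0.2709.
Free chlorine required for 1.18 ppm HOCl: 1.18 / 0.2709 = 4.356 ppm.
FC to add: 4.356 − 0 = 4.356 mg/L as Cl₂.
Cl₂ equivalent: 4.356 mg/L × 334,000 L = 1455 g.
Product at 11.2% available Cl: 1455 / 0.112 = 12,990 g.
Volume: 12,990 g ÷ 1.21 g/mL = 10,740 mL.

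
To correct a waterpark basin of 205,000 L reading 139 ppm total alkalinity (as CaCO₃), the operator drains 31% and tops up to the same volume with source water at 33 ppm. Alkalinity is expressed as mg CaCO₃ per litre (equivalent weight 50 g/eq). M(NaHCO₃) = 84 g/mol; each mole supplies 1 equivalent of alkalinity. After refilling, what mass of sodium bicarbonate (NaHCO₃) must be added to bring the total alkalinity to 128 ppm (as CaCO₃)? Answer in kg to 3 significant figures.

7.53 kg

After draining 31% and refilling: 139 × 0.69 + 33 × 0.31 = 106.14 ppm.
Deficit to target: 128 − 106.14 = 21.86 mg/L.
As CaCO₃: 21.86 mg/L × 205,000 L = 4481 g; ÷ 50 g/eq ÷ 1 = 89.63 mol NaHCO₃.
Mass: 89.63 × 84 = 7529 g.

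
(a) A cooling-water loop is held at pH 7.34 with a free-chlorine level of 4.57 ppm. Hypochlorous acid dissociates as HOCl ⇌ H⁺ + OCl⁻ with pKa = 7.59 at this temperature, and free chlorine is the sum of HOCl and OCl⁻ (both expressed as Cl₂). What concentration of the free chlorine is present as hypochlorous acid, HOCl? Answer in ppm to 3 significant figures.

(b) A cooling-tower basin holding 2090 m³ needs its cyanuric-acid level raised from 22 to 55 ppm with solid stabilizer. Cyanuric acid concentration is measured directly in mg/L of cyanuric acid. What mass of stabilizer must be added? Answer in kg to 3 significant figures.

(a) [OCl⁻]/[HOCl] = 10^(pH − pKa) = 10^(7.34 − 7.59) = 10^-0.25 = 0.5623.
(a) Fraction as HOCl = 1 / (1 + 0.5623) = 0.6401.
(a) HOCl = 0.6401 × 4.57 ppm = 2.925 ppm.

(b) Volume: 2090 m³ = 2,090,000 L.
(b) CYA to add: (55 − 22) = 33 mg/L × 2,090,000 L = 68,970 g cyanuric acid.

(a) 2.93 ppm; (b) 69.0 kg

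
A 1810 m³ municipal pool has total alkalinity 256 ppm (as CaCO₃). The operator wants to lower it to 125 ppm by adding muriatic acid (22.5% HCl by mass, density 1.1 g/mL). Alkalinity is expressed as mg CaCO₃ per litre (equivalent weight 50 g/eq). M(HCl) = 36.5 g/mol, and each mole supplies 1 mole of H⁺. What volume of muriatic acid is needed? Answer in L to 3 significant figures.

699 L

Volume: 1810 m³ = 1,810,000 L.
Alkalinity to neutralize: (256 − 125) = 131 mg/L as CaCO₃ × 1,810,000 L = 237,100 g as CaCO₃.
Equivalents of H⁺ required: 237,100 ÷ 50 g/eq = 4742 eq = 4742 mol HCl.
Mass of HCl: 4742 × 36.5 = 173,100 g.
Mass of 22.5% solution: 173,100 / 0.225 = 769,300 g.
Volume: 769,300 g ÷ 1.1 g/mL = 699,400 mL.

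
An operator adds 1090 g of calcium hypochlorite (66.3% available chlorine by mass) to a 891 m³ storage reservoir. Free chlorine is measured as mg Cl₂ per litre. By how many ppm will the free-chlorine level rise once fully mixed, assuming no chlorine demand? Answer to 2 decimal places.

0.81 ppm

Volume: 891 m³ = 891,000 L.
Available chlorine delivered: 1090 g × 0.663 = 722.7 g as Cl₂.
Concentration rise: 722.7 g / 891,000 L = 0.8111 mg/L = 0.81 ppm.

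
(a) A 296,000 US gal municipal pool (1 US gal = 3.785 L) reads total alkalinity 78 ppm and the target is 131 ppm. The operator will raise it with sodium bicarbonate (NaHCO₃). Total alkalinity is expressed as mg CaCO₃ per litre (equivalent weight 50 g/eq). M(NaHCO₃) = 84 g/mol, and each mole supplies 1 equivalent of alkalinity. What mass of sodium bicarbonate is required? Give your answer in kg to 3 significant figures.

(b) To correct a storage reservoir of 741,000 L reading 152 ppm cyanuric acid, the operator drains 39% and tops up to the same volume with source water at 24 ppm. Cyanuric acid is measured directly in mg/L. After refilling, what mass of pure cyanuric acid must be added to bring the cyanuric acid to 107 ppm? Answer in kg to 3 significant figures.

(a) 99.8 kg; (b) 3.65 kg

(a) Volume: 296,000 US gal × 3.785 L/gal = 1,120,360 L.
(a) Alkalinity to add: (131 − 78) = 53 mg/L as CaCO₃ × 1,120,360 L = 59,380 g as CaCO₃.
(a) Equivalents: 59,380 g ÷ 50 g/eq = 1188 eq.
(a) NaHCO₃ supplies 1 eq per mole → 1188 mol.
(a) Mass: 1188 mol × 84 g/mol = 99,760 g.

(b) After draining 39% and refilling: 152 × 0.61 + 24 × 0.39 = 102.08 ppm.
(b) Deficit to target: 107 − 102.08 = 4.92 mg/L.
(b) Mass: 4.92 mg/L × 741,000 L = 3646 g cyanuric acid.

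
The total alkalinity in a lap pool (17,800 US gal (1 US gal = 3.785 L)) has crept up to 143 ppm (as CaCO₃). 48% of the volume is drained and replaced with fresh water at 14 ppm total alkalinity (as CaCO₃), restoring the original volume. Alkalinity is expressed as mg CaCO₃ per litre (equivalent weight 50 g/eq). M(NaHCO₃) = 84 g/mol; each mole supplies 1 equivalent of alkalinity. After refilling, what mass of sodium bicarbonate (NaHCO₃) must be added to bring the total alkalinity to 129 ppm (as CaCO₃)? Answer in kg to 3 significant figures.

Volume: 17,800 US gal × 3.785 L/gal = 67,373 L.
After draining 48% and refilling: 143 × 0.52 + 14 × 0.48 = 81.08 ppm.
Deficit to target: 129 − 81.08 = 47.92 mg/L.
As CaCO₃: 47.92 mg/L × 67,373 L = 3229 g; ÷ 50 g/eq ÷ 1 = 64.57 mol NaHCO₃.
Mass: 64.57 × 84 = 5424 g.

5.42 kg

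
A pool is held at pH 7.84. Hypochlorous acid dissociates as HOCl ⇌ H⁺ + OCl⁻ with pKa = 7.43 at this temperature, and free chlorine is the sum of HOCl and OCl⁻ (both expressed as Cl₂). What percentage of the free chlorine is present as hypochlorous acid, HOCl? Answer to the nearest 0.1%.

28.0%

[OCl⁻]/[HOCl] = 10^(pH − pKa) = 10^(7.84 − 7.43) = 10^0.41 = 2.57.
Fraction as HOCl = 1 / (1 + 2.57) = 0.2801.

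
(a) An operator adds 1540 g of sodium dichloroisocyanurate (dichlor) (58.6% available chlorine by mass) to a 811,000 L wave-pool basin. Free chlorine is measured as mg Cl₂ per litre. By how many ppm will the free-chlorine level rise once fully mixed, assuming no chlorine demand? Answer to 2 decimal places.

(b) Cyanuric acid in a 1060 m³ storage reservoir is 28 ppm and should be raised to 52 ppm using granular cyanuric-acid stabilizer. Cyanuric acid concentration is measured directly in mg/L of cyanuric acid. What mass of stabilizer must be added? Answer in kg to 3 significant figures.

(a) Available chlorine delivered: 1540 g × 0.586 = 902.4 g as Cl₂.
(a) Concentration rise: 902.4 g / 811,000 L = 1.113 mg/L = 1.11 ppm.

(b) Volume: 1060 m³ = 1,060,000 L.
(b) CYA to add: (52 − 28) = 24 mg/L × 1,060,000 L = 25,440 g cyanuric acid.

(a) 1.11 ppm; (b) 25.4 kg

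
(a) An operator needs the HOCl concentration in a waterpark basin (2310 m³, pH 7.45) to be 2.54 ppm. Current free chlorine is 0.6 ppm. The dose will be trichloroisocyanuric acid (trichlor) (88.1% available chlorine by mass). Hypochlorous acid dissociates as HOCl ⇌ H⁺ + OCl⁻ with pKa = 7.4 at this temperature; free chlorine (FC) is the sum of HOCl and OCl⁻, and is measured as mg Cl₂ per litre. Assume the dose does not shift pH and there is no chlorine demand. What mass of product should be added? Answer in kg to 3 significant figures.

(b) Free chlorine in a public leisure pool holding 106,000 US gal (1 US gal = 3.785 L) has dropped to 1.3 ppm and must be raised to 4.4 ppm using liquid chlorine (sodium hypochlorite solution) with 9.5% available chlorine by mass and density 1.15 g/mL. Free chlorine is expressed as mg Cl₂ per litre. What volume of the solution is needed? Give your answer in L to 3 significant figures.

(a) Volume: 2310 m³ = 2,310,000 L.
(a) [OCl⁻]/[HOCl] = 10^(pH − pKa) = 10^(7.45 − 7.4) = 1.122; fraction as HOCl = 1/(1 + 1.122) = 0.4712.
(a) Free chlorine required for 2.54 ppm HOCl: 2.54 / 0.4712 = 5.39 ppm.
(a) FC to add: 5.39 − 0.6 = 4.79 mg/L as Cl₂.
(a) Cl₂ equivalent: 4.79 mg/L × 2,310,000 L = 11,060 g.
(a) Product at 88.1% available Cl: 11,060 / 0.881 = 12,560 g.

(b) Volume: 106,000 US gal × 3.785 L/gal = 401,210 L.
(b) Chlorine deficit: 4.4 − 1.3 = 3.1 ppm = 3.1 mg/L as Cl₂.
(b) Cl₂ equivalent needed: 3.1 mg/L × 401,210 L = 1,244,000 mg = 1244 g.
(b) Product at 9.5% available chlorine: 1244 / 0.095 = 13,090 g.
(b) Volume at density 1.15 g/mL: 13,090 g ÷ 1.15 g/mL = 11,380 mL.

(a) 12.6 kg; (b) 11.4 L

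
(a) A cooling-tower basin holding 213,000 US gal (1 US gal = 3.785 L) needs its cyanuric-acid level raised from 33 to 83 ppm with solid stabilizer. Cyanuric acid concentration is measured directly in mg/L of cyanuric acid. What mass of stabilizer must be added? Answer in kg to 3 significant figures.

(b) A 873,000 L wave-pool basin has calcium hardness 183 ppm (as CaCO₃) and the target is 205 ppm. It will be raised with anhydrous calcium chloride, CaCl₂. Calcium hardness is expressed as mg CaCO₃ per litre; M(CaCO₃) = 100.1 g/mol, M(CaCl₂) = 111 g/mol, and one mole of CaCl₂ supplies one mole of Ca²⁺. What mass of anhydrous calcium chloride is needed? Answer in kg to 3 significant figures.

(a) Volume: 213,000 US gal × 3.785 L/gal = 806,205 L.
(a) CYA to add: (83 − 33) = 50 mg/L × 806,205 L = 40,310 g cyanuric acid.

(b) Hardness to add: (205 − 183) = 22 mg/L as CaCO₃ × 873,000 L = 19,210 g as CaCO₃.
(b) Moles of Ca²⁺ (1 mol Ca²⁺ ≡ 1 mol CaCO₃): 19,210 / 100.1 g/mol = 191.9 mol.
(b) Mass of CaCl₂: 191.9 × 111 = 21,300 g.

(a) 40.3 kg; (b) 21.3 kg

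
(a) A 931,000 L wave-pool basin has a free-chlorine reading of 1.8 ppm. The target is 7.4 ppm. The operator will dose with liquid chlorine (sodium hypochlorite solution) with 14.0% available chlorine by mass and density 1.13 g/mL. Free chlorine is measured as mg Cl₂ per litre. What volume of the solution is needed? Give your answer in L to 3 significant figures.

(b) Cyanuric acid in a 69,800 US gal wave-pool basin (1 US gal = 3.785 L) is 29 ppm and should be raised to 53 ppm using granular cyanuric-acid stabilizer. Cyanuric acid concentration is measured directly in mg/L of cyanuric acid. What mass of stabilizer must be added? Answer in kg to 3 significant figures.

(a) 33.0 L; (b) 6.34 kg

(a) Chlorine deficit: 7.4 − 1.8 = 5.6 ppm = 5.6 mg/L as Cl₂.
(a) Cl₂ equivalent needed: 5.6 mg/L × 931,000 L = 5,214,000 mg = 5214 g.
(a) Product at 14.0% available chlorine: 5214 / 0.14 = 37,240 g.
(a) Volume at density 1.13 g/mL: 37,240 g ÷ 1.13 g/mL = 32,960 mL.

(b) Volume: 69,800 US gal × 3.785 L/gal = 264,193 L.
(b) CYA to add: (53 − 29) = 24 mg/L × 264,193 L = 6341 g cyanuric acid.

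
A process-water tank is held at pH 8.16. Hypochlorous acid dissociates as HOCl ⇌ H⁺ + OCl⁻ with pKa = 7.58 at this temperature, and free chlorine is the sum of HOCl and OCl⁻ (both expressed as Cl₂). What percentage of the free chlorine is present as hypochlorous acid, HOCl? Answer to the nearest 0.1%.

[OCl⁻]/[HOCl] = 10^(pH − pKa) = 10^(8.16 − 7.58) = 10^0.58 = 3.802.
Fraction as HOCl = 1 / (1 + 3.802) = 0.2083.

20.8%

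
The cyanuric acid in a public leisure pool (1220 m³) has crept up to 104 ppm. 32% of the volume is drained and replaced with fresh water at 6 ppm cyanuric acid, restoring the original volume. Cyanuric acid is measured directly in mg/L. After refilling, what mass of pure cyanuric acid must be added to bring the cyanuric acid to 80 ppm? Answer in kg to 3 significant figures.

8.98 kg

Volume: 1220 m³ = 1,220,000 L.
After draining 32% and refilling: 104 × 0.68 + 6 × 0.32 = 72.64 ppm.
Deficit to target: 80 − 72.64 = 7.36 mg/L.
Mass: 7.36 mg/L × 1,220,000 L = 8979 g cyanuric acid.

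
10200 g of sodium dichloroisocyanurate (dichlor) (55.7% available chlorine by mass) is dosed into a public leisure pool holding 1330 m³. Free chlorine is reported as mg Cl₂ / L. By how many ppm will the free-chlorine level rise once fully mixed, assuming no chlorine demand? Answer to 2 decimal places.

Volume: 1330 m³ = 1,330,000 L.
Available chlorine delivered: 10,200 g × 0.557 = 5681 g as Cl₂.
Concentration rise: 5681 g / 1,330,000 L = 4.272 mg/L = 4.27 ppm.

4.27 ppm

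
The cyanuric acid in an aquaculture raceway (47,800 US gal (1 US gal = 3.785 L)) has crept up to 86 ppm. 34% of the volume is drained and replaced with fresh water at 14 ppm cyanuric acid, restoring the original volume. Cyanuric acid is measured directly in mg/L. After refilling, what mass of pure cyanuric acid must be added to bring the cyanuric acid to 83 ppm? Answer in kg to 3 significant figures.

Volume: 47,800 US gal × 3.785 L/gal = 180,923 L.
After draining 34% and refilling: 86 × 0.66 + 14 × 0.34 = 61.52 ppm.
Deficit to target: 83 − 61.52 = 21.48 mg/L.
Mass: 21.48 mg/L × 180,923 L = 3886 g cyanuric acid.

3.89 kg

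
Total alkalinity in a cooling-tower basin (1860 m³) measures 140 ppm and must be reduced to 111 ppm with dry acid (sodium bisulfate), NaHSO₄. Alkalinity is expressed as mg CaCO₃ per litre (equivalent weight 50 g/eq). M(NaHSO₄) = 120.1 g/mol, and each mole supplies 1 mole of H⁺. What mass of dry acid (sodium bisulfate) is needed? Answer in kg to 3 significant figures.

130 kg

Volume: 1860 m³ = 1,860,000 L.
Alkalinity to neutralize: (140 − 111) = 29 mg/L as CaCO₃ × 1,860,000 L = 53,940 g as CaCO₃.
Equivalents of H⁺ required: 53,940 ÷ 50 g/eq = 1079 eq = 1079 mol NaHSO₄.
Mass of NaHSO₄: 1079 × 120.1 = 129,600 g.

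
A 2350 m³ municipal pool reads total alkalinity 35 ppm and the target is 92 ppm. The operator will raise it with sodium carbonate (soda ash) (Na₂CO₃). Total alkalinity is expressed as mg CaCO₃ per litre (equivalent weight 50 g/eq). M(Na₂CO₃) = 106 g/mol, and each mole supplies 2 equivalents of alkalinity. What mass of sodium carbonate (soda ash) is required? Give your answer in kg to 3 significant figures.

142 kg

Volume: 2350 m³ = 2,350,000 L.
Alkalinity to add: (92 − 35) = 57 mg/L as CaCO₃ × 2,350,000 L = 134,000 g as CaCO₃.
Equivalents: 134,000 g ÷ 50 g/eq = 2679 eq.
Each mole of Na₂CO₃ supplies 2 eq, so 2679 / 2 = 1340 mol.
Mass: 1340 mol × 106 g/mol = 142,000 g.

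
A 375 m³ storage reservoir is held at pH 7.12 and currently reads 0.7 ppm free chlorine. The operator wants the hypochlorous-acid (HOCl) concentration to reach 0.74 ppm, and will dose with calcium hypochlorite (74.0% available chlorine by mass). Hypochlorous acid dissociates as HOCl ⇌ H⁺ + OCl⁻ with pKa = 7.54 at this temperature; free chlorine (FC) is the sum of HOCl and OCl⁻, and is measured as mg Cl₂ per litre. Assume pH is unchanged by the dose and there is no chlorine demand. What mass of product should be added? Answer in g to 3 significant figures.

Volume: 375 m³ = 375,000 L.
[OCl⁻]/[HOCl] = 10^(pH − pKa) = 10^(7.12 − 7.54) = 0.3802; fraction as HOCl = 1/(1 + 0.3802) = 0.7245.
Free chlorine required for 0.74 ppm HOCl: 0.74 / 0.7245 = 1.021 ppm.
FC to add: 1.021 − 0.7 = 0.3213 mg/L as Cl₂.
Cl₂ equivalent: 0.3213 mg/L × 375,000 L = 120.5 g.
Product at 74.0% available Cl: 120.5 / 0.74 = 162.8 g.

163 g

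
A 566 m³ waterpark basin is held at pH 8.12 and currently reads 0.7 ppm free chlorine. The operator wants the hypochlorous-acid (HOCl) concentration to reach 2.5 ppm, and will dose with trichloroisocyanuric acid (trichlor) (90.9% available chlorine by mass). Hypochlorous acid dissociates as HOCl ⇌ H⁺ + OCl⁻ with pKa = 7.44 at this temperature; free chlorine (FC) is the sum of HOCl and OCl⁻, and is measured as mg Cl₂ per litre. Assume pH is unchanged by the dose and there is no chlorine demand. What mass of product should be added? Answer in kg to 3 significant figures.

8.57 kg

Volume: 566 m³ = 566,000 L.
[OCl⁻]/[HOCl] = 10^(pH − pKa) = 10^(8.12 − 7.44) = 4.786; fraction as HOCl = 1/(1 + 4.786) = 0.1728.
Free chlorine required for 2.5 ppm HOCl: 2.5 / 0.1728 = 14.47 ppm.
FC to add: 14.47 − 0.7 = 13.77 mg/L as Cl₂.
Cl₂ equivalent: 13.77 mg/L × 566,000 L = 7791 g.
Product at 90.9% available Cl: 7791 / 0.909 = 8571 g.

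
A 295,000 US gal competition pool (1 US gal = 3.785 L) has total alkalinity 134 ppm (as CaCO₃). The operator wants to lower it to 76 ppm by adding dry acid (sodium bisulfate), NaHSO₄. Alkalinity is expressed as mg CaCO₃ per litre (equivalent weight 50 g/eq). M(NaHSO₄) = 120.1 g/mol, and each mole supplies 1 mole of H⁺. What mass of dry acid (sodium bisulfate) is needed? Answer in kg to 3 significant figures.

156 kg

Volume: 295,000 US gal × 3.785 L/gal = 1,116,575 L.
Alkalinity to neutralize: (134 − 76) = 58 mg/L as CaCO₃ × 1,116,575 L = 64,760 g as CaCO₃.
Equivalents of H⁺ required: 64,760 ÷ 50 g/eq = 1295 eq = 1295 mol NaHSO₄.
Mass of NaHSO₄: 1295 × 120.1 = 155,600 g.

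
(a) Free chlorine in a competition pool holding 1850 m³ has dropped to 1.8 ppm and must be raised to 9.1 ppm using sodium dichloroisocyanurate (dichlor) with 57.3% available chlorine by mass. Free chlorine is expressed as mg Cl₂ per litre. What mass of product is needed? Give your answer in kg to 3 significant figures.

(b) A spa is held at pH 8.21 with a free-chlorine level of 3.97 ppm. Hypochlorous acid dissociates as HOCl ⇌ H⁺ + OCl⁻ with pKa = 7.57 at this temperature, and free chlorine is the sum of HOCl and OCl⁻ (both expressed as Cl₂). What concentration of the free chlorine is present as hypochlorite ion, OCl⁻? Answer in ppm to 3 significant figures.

(a) Volume: 1850 m³ = 1,850,000 L.
(a) Chlorine deficit: 9.1 − 1.8 = 7.3 ppm = 7.3 mg/L as Cl₂.
(a) Cl₂ equivalent needed: 7.3 mg/L × 1,850,000 L = 13,500,000 mg = 13,500 g.
(a) Product at 57.3% available chlorine: 13,500 / 0.573 = 23,570 g.

(b) [OCl⁻]/[HOCl] = 10^(pH − pKa) = 10^(8.21 − 7.57) = 10^0.64 = 4.365.
(b) Fraction as HOCl = 1 / (1 + 4.365) = 0.1864.
(b) OCl⁻ = (1 − 0.1864) × 3.97 ppm = 3.23 ppm.

(a) 23.6 kg; (b) 3.23 ppm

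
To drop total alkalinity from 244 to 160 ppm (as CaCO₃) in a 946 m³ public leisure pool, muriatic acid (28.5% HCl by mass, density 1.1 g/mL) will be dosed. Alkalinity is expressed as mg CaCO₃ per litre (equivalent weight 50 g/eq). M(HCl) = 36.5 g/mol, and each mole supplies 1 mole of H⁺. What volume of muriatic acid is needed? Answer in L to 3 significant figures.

Volume: 946 m³ = 946,000 L.
Alkalinity to neutralize: (244 − 160) = 84 mg/L as CaCO₃ × 946,000 L = 79,460 g as CaCO₃.
Equivalents of H⁺ required: 79,460 ÷ 50 g/eq = 1589 eq = 1589 mol HCl.
Mass of HCl: 1589 × 36.5 = 58,010 g.
Mass of 28.5% solution: 58,010 / 0.285 = 203,500 g.
Volume: 203,500 g ÷ 1.1 g/mL = 185,000 mL.

185 L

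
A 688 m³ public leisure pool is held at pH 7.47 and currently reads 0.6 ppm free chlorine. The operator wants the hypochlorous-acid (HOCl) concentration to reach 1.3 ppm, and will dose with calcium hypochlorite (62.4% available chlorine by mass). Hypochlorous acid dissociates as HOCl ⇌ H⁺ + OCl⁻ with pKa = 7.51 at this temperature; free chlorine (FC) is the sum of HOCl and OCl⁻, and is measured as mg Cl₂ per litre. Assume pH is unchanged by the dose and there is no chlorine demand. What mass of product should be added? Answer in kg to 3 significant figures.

Volume: 688 m³ = 688,000 L.
[OCl⁻]/[HOCl] = 10^(pH − pKa) = 10^(7.47 − 7.51) = 0.912; fraction as HOCl = 1/(1 + 0.912) = 0.523.
Free chlorine required for 1.3 ppm HOCl: 1.3 / 0.523 = 2.486 ppm.
FC to add: 2.486 − 0.6 = 1.886 mg/L as Cl₂.
Cl₂ equivalent: 1.886 mg/L × 688,000 L = 1297 g.
Product at 62.4% available Cl: 1297 / 0.624 = 2079 g.

2.08 kg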